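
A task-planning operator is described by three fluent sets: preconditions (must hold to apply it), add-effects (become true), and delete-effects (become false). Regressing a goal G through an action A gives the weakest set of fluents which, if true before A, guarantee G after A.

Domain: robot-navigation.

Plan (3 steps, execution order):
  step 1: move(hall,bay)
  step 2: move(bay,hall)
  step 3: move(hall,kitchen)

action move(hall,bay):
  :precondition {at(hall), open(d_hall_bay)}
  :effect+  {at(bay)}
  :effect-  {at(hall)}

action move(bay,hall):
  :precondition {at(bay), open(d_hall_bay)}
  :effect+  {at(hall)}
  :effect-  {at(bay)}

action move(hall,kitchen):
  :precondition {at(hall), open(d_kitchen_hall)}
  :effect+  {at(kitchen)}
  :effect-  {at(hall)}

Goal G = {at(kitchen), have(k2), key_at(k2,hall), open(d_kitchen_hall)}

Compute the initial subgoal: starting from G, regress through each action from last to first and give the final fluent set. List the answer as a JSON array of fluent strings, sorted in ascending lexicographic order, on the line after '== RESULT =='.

Regress step by step:
  through step 3 (move(hall,kitchen)): drop {at(kitchen)}, keep {have(k2), key_at(k2,hall), open(d_kitchen_hall)}, require {at(hall), open(d_kitchen_hall)}
    → {at(hall), have(k2), key_at(k2,hall), open(d_kitchen_hall)}
  through step 2 (move(bay,hall)): drop {at(hall)}, keep {have(k2), key_at(k2,hall), open(d_kitchen_hall)}, require {at(bay), open(d_hall_bay)}
    → {at(bay), have(k2), key_at(k2,hall), open(d_hall_bay), open(d_kitchen_hall)}
  through step 1 (move(hall,bay)): drop {at(bay)}, keep {have(k2), key_at(k2,hall), open(d_hall_bay), open(d_kitchen_hall)}, require {at(hall), open(d_hall_bay)}
    → {at(hall), have(k2), key_at(k2,hall), open(d_hall_bay), open(d_kitchen_hall)}

== RESULT ==
["at(hall)", "have(k2)", "key_at(k2,hall)", "open(d_hall_bay)", "open(d_kitchen_hall)"]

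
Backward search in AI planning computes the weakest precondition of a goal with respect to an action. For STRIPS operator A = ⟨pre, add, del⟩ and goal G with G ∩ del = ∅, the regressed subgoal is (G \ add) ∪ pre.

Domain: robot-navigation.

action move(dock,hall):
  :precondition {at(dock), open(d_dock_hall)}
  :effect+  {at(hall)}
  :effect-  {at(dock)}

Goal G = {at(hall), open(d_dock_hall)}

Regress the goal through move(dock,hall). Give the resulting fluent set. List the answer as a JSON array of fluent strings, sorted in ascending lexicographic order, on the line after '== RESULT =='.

Compute (G \ add) ∪ pre:
  G ∩ del = {}  (empty — regression defined)
  G \ add = {at(hall), open(d_dock_hall)} \ {at(hall)} = {open(d_dock_hall)}
  ∪ pre   = {open(d_dock_hall)} ∪ {at(dock), open(d_dock_hall)}
          = {at(dock), open(d_dock_hall)}

== RESULT ==
["at(dock)", "open(d_dock_hall)"]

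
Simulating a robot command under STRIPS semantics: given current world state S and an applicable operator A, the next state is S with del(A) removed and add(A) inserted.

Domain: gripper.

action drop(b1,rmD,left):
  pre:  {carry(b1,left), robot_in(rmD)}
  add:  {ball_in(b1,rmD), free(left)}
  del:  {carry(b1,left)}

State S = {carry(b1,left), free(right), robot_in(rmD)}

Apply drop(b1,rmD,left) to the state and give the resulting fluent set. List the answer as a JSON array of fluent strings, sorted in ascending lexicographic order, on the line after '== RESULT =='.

Compute (S \ del) ∪ add:
  pre ⊆ S: {carry(b1,left), robot_in(rmD)} ⊆ S  — applicable
  S \ del = {free(right), robot_in(rmD)}
  ∪ add   = {ball_in(b1,rmD), free(left), free(right), robot_in(rmD)}

== RESULT ==
["ball_in(b1,rmD)", "free(left)", "free(right)", "robot_in(rmD)"]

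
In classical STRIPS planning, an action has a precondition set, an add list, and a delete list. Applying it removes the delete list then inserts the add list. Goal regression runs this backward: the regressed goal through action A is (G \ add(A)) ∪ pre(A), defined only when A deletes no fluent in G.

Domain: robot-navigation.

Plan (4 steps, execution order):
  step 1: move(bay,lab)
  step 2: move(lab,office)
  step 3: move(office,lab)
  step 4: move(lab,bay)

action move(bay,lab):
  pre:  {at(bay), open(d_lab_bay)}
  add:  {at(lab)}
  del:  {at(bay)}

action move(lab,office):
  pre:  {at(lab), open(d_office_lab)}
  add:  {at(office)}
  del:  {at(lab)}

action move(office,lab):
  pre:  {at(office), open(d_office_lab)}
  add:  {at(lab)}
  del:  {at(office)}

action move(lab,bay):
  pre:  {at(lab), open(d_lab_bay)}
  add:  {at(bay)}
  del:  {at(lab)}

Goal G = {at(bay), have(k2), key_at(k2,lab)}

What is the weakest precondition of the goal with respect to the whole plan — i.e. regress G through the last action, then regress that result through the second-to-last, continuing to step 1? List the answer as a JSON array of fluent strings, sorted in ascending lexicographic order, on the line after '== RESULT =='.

Regress step by step:
  through step 4 (move(lab,bay)): drop {at(bay)}, keep {have(k2), key_at(k2,lab)}, require {at(lab), open(d_lab_bay)}
    → {at(lab), have(k2), key_at(k2,lab), open(d_lab_bay)}
  through step 3 (move(office,lab)): drop {at(lab)}, keep {have(k2), key_at(k2,lab), open(d_lab_bay)}, require {at(office), open(d_office_lab)}
    → {at(office), have(k2), key_at(k2,lab), open(d_lab_bay), open(d_office_lab)}
  through step 2 (move(lab,office)): drop {at(office)}, keep {have(k2), key_at(k2,lab), open(d_lab_bay), open(d_office_lab)}, require {at(lab), open(d_office_lab)}
    → {at(lab), have(k2), key_at(k2,lab), open(d_lab_bay), open(d_office_lab)}
  through step 1 (move(bay,lab)): drop {at(lab)}, keep {have(k2), key_at(k2,lab), open(d_lab_bay), open(d_office_lab)}, require {at(bay), open(d_lab_bay)}
    → {at(bay), have(k2), key_at(k2,lab), open(d_lab_bay), open(d_office_lab)}

== RESULT ==
["at(bay)", "have(k2)", "key_at(k2,lab)", "open(d_lab_bay)", "open(d_office_lab)"]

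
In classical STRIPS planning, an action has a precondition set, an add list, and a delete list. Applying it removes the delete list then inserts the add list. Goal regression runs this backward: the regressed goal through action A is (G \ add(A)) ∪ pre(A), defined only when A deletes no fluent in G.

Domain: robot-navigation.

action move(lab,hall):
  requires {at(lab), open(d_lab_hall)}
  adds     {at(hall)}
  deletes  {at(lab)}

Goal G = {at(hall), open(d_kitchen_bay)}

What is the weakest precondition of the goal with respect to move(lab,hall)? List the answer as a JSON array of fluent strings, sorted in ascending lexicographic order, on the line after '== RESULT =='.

Compute (G \ add) ∪ pre:
  G ∩ del = {}  (empty — regression defined)
  G \ add = {at(hall), open(d_kitchen_bay)} \ {at(hall)} = {open(d_kitchen_bay)}
  ∪ pre   = {open(d_kitchen_bay)} ∪ {at(lab), open(d_lab_hall)}
          = {at(lab), open(d_kitchen_bay), open(d_lab_hall)}

== RESULT ==
["at(lab)", "open(d_kitchen_bay)", "open(d_lab_hall)"]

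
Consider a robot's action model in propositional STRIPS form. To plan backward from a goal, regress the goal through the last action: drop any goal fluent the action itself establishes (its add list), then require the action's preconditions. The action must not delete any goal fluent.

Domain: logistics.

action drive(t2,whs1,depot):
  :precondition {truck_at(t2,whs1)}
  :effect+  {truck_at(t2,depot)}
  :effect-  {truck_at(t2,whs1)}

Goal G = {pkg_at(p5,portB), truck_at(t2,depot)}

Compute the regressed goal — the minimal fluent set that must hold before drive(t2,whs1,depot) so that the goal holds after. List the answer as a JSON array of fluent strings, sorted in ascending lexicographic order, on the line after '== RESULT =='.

Regress:
  G ∩ del = {}  (empty — regression defined)
  G \ add = {pkg_at(p5,portB), truck_at(t2,depot)} \ {truck_at(t2,depot)} = {pkg_at(p5,portB)}
  ∪ pre   = {pkg_at(p5,portB)} ∪ {truck_at(t2,whs1)}
          = {pkg_at(p5,portB), truck_at(t2,whs1)}

== RESULT ==
["pkg_at(p5,portB)", "truck_at(t2,whs1)"]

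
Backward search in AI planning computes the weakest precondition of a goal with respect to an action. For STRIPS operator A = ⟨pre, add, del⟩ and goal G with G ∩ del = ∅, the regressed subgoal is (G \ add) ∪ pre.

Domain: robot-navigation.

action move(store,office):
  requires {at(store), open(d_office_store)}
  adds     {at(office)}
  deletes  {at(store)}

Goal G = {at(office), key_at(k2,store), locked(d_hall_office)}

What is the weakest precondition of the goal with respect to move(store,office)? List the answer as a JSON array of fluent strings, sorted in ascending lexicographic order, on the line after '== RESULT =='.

Compute (G \ add) ∪ pre:
  G ∩ del = {}  (empty — regression defined)
  G \ add = {at(office), key_at(k2,store), locked(d_hall_office)} \ {at(office)} = {key_at(k2,store), locked(d_hall_office)}
  ∪ pre   = {key_at(k2,store), locked(d_hall_office)} ∪ {at(store), open(d_office_store)}
          = {at(store), key_at(k2,store), locked(d_hall_office), open(d_office_store)}

== RESULT ==
["at(store)", "key_at(k2,store)", "locked(d_hall_office)", "open(d_office_store)"]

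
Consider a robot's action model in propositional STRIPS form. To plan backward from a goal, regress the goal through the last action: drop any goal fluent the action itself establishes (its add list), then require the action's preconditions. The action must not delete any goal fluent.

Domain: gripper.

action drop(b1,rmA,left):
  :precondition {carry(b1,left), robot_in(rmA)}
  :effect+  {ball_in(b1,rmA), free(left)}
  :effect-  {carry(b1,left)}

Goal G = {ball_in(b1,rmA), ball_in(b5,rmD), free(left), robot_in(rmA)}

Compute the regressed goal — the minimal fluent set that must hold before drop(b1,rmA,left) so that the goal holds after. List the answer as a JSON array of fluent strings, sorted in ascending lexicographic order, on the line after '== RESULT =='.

Regress:
  G ∩ del = {}  (empty — regression defined)
  G \ add = {ball_in(b1,rmA), ball_in(b5,rmD), free(left), robot_in(rmA)} \ {ball_in(b1,rmA), free(left)} = {ball_in(b5,rmD), robot_in(rmA)}
  ∪ pre   = {ball_in(b5,rmD), robot_in(rmA)} ∪ {carry(b1,left), robot_in(rmA)}
          = {ball_in(b5,rmD), carry(b1,left), robot_in(rmA)}

== RESULT ==
["ball_in(b5,rmD)", "carry(b1,left)", "robot_in(rmA)"]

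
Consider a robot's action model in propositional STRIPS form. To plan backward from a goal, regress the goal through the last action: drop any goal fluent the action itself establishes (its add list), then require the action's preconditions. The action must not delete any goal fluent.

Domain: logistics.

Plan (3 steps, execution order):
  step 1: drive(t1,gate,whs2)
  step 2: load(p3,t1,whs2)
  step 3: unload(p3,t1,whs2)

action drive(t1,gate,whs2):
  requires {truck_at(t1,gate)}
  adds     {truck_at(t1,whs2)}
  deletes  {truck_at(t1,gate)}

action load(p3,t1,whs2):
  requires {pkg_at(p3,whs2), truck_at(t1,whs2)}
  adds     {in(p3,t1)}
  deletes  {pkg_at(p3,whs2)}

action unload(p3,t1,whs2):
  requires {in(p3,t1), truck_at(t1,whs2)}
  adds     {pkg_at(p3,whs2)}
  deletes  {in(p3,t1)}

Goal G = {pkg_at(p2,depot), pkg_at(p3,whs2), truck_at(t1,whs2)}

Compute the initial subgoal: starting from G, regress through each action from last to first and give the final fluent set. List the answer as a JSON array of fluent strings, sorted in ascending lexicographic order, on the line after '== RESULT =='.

Regress step by step:
  through step 3 (unload(p3,t1,whs2)): drop {pkg_at(p3,whs2)}, keep {pkg_at(p2,depot), truck_at(t1,whs2)}, require {in(p3,t1), truck_at(t1,whs2)}
    → {in(p3,t1), pkg_at(p2,depot), truck_at(t1,whs2)}
  through step 2 (load(p3,t1,whs2)): drop {in(p3,t1)}, keep {pkg_at(p2,depot), truck_at(t1,whs2)}, require {pkg_at(p3,whs2), truck_at(t1,whs2)}
    → {pkg_at(p2,depot), pkg_at(p3,whs2), truck_at(t1,whs2)}
  through step 1 (drive(t1,gate,whs2)): drop {truck_at(t1,whs2)}, keep {pkg_at(p2,depot), pkg_at(p3,whs2)}, require {truck_at(t1,gate)}
    → {pkg_at(p2,depot), pkg_at(p3,whs2), truck_at(t1,gate)}

== RESULT ==
["pkg_at(p2,depot)", "pkg_at(p3,whs2)", "truck_at(t1,gate)"]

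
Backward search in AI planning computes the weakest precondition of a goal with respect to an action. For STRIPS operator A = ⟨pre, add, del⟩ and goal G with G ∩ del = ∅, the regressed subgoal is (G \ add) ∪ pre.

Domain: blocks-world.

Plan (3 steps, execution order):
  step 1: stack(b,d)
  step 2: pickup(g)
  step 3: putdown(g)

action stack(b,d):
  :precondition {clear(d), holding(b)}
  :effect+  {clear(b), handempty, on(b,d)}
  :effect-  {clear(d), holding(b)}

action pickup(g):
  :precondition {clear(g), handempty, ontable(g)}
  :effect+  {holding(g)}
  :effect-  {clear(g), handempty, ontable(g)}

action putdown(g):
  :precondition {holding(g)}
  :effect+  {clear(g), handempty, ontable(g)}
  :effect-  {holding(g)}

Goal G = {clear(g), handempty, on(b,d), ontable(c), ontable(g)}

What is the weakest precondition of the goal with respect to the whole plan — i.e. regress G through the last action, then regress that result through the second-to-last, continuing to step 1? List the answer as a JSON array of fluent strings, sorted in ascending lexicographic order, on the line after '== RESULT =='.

Regress step by step:
  through step 3 (putdown(g)): drop {clear(g), handempty, ontable(g)}, keep {on(b,d), ontable(c)}, require {holding(g)}
    → {holding(g), on(b,d), ontable(c)}
  through step 2 (pickup(g)): drop {holding(g)}, keep {on(b,d), ontable(c)}, require {clear(g), handempty, ontable(g)}
    → {clear(g), handempty, on(b,d), ontable(c), ontable(g)}
  through step 1 (stack(b,d)): drop {handempty, on(b,d)}, keep {clear(g), ontable(c), ontable(g)}, require {clear(d), holding(b)}
    → {clear(d), clear(g), holding(b), ontable(c), ontable(g)}

== RESULT ==
["clear(d)", "clear(g)", "holding(b)", "ontable(c)", "ontable(g)"]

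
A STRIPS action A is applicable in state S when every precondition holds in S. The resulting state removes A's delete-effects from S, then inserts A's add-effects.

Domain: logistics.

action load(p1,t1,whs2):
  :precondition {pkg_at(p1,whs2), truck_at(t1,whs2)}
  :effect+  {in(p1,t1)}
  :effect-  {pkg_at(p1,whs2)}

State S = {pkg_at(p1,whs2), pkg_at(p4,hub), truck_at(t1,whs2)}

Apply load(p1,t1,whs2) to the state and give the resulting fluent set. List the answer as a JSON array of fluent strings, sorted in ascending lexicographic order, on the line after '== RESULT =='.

Compute (S \ del) ∪ add:
  pre ⊆ S: {pkg_at(p1,whs2), truck_at(t1,whs2)} ⊆ S  — applicable
  S \ del = {pkg_at(p4,hub), truck_at(t1,whs2)}
  ∪ add   = {in(p1,t1), pkg_at(p4,hub), truck_at(t1,whs2)}

== RESULT ==
["in(p1,t1)", "pkg_at(p4,hub)", "truck_at(t1,whs2)"]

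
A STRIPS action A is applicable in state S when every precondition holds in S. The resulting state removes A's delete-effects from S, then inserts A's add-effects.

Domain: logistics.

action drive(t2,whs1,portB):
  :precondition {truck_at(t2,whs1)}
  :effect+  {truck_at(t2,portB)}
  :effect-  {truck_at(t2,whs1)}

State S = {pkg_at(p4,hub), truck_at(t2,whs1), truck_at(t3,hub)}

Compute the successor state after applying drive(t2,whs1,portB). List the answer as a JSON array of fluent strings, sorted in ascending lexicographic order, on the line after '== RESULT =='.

Progress:
  pre ⊆ S: {truck_at(t2,whs1)} ⊆ S  — applicable
  S \ del = {pkg_at(p4,hub), truck_at(t3,hub)}
  ∪ add   = {pkg_at(p4,hub), truck_at(t2,portB), truck_at(t3,hub)}

== RESULT ==
["pkg_at(p4,hub)", "truck_at(t2,portB)", "truck_at(t3,hub)"]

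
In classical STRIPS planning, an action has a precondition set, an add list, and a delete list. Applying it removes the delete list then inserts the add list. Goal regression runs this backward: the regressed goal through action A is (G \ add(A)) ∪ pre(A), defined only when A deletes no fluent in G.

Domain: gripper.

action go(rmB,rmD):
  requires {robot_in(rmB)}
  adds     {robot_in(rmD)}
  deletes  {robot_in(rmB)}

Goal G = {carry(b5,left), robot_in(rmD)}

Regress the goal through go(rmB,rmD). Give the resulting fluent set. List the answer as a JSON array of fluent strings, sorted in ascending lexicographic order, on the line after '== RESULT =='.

Regress:
  G ∩ del = {}  (empty — regression defined)
  G \ add = {carry(b5,left), robot_in(rmD)} \ {robot_in(rmD)} = {carry(b5,left)}
  ∪ pre   = {carry(b5,left)} ∪ {robot_in(rmB)}
          = {carry(b5,left), robot_in(rmB)}

== RESULT ==
["carry(b5,left)", "robot_in(rmB)"]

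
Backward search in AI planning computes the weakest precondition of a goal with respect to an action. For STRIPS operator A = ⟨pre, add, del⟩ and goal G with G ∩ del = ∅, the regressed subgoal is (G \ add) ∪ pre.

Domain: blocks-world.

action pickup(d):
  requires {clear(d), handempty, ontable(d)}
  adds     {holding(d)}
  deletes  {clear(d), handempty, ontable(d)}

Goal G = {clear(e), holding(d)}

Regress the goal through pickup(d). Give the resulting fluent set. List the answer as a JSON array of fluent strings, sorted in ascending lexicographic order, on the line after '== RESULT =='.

Compute (G \ add) ∪ pre:
  G ∩ del = {}  (empty — regression defined)
  G \ add = {clear(e), holding(d)} \ {holding(d)} = {clear(e)}
  ∪ pre   = {clear(e)} ∪ {clear(d), handempty, ontable(d)}
          = {clear(d), clear(e), handempty, ontable(d)}

== RESULT ==
["clear(d)", "clear(e)", "handempty", "ontable(d)"]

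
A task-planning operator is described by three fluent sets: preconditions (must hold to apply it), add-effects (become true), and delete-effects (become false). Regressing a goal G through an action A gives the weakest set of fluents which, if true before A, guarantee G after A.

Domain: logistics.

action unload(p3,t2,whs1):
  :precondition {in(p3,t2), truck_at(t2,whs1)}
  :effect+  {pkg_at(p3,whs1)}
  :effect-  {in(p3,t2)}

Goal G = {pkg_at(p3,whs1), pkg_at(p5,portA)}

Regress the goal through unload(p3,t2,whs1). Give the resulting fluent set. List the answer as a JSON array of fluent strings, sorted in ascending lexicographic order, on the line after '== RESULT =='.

Compute (G \ add) ∪ pre:
  G ∩ del = {}  (empty — regression defined)
  G \ add = {pkg_at(p3,whs1), pkg_at(p5,portA)} \ {pkg_at(p3,whs1)} = {pkg_at(p5,portA)}
  ∪ pre   = {pkg_at(p5,portA)} ∪ {in(p3,t2), truck_at(t2,whs1)}
          = {in(p3,t2), pkg_at(p5,portA), truck_at(t2,whs1)}

== RESULT ==
["in(p3,t2)", "pkg_at(p5,portA)", "truck_at(t2,whs1)"]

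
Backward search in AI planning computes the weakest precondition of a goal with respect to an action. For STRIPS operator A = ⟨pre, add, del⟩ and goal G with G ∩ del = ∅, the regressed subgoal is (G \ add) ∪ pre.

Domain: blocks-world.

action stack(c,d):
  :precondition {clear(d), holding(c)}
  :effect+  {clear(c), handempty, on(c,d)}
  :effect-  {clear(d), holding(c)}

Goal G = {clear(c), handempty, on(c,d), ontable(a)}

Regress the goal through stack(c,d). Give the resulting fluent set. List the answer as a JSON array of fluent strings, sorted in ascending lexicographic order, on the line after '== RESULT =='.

Regress:
  G ∩ del = {}  (empty — regression defined)
  G \ add = {clear(c), handempty, on(c,d), ontable(a)} \ {clear(c), handempty, on(c,d)} = {ontable(a)}
  ∪ pre   = {ontable(a)} ∪ {clear(d), holding(c)}
          = {clear(d), holding(c), ontable(a)}

== RESULT ==
["clear(d)", "holding(c)", "ontable(a)"]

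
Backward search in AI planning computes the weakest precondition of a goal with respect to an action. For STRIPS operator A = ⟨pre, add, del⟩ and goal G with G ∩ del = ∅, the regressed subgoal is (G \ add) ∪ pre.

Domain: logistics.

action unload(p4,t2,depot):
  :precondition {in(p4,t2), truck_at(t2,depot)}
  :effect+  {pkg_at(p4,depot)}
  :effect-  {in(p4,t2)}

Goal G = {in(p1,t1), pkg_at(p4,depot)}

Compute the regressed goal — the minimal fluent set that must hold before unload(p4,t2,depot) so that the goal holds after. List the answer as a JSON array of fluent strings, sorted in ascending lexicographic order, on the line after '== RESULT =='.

Compute (G \ add) ∪ pre:
  G ∩ del = {}  (empty — regression defined)
  G \ add = {in(p1,t1), pkg_at(p4,depot)} \ {pkg_at(p4,depot)} = {in(p1,t1)}
  ∪ pre   = {in(p1,t1)} ∪ {in(p4,t2), truck_at(t2,depot)}
          = {in(p1,t1), in(p4,t2), truck_at(t2,depot)}

== RESULT ==
["in(p1,t1)", "in(p4,t2)", "truck_at(t2,depot)"]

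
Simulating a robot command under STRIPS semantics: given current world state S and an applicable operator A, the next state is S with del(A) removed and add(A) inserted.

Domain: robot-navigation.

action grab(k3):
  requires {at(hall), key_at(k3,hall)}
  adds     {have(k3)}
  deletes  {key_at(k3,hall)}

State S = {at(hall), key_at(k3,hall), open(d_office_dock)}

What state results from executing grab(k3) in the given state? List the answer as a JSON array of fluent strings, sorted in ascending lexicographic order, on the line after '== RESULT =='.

Compute (S \ del) ∪ add:
  pre ⊆ S: {at(hall), key_at(k3,hall)} ⊆ S  — applicable
  S \ del = {at(hall), open(d_office_dock)}
  ∪ add   = {at(hall), have(k3), open(d_office_dock)}

== RESULT ==
["at(hall)", "have(k3)", "open(d_office_dock)"]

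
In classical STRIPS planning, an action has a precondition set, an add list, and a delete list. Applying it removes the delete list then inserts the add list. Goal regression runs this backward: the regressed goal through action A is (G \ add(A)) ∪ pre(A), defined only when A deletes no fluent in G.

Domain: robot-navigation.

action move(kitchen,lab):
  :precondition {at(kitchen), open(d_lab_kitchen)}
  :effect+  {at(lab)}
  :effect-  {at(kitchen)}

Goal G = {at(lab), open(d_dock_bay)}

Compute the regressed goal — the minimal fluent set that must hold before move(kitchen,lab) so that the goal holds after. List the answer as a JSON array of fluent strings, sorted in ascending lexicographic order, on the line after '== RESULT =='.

Regress:
  G ∩ del = {}  (empty — regression defined)
  G \ add = {at(lab), open(d_dock_bay)} \ {at(lab)} = {open(d_dock_bay)}
  ∪ pre   = {open(d_dock_bay)} ∪ {at(kitchen), open(d_lab_kitchen)}
          = {at(kitchen), open(d_dock_bay), open(d_lab_kitchen)}

== RESULT ==
["at(kitchen)", "open(d_dock_bay)", "open(d_lab_kitchen)"]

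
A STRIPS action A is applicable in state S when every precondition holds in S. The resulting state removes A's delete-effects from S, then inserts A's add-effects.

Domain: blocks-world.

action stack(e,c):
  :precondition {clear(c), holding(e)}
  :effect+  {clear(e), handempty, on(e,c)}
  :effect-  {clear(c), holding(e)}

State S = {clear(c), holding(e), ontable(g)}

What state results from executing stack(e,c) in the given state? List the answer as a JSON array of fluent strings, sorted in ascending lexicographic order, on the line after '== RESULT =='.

Compute (S \ del) ∪ add:
  pre ⊆ S: {clear(c), holding(e)} ⊆ S  — applicable
  S \ del = {ontable(g)}
  ∪ add   = {clear(e), handempty, on(e,c), ontable(g)}

== RESULT ==
["clear(e)", "handempty", "on(e,c)", "ontable(g)"]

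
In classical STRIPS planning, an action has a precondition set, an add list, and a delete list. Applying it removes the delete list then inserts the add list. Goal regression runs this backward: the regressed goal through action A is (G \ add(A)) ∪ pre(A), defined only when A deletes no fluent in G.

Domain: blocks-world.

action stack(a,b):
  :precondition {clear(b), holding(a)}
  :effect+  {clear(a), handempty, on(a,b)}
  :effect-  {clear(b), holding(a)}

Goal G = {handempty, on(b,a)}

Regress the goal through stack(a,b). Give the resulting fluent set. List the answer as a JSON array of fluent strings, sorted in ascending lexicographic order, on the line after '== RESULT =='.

Regress:
  G ∩ del = {}  (empty — regression defined)
  G \ add = {handempty, on(b,a)} \ {clear(a), handempty, on(a,b)} = {on(b,a)}
  ∪ pre   = {on(b,a)} ∪ {clear(b), holding(a)}
          = {clear(b), holding(a), on(b,a)}

== RESULT ==
["clear(b)", "holding(a)", "on(b,a)"]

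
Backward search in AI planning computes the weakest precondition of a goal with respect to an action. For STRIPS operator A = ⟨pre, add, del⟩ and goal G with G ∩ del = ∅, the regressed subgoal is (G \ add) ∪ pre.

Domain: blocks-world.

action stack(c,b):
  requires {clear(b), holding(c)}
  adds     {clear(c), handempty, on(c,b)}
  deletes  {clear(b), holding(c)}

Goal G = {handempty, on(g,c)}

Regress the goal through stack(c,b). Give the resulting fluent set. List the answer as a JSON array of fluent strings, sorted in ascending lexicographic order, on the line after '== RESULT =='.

Regress:
  G ∩ del = {}  (empty — regression defined)
  G \ add = {handempty, on(g,c)} \ {clear(c), handempty, on(c,b)} = {on(g,c)}
  ∪ pre   = {on(g,c)} ∪ {clear(b), holding(c)}
          = {clear(b), holding(c), on(g,c)}

== RESULT ==
["clear(b)", "holding(c)", "on(g,c)"]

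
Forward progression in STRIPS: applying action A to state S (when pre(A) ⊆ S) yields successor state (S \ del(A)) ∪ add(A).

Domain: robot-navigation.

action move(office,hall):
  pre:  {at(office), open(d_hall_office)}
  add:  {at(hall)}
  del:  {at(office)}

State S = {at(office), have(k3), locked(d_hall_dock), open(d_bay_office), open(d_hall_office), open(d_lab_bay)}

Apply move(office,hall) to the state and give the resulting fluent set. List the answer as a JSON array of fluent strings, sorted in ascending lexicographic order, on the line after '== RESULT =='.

Compute (S \ del) ∪ add:
  pre ⊆ S: {at(office), open(d_hall_office)} ⊆ S  — applicable
  S \ del = {have(k3), locked(d_hall_dock), open(d_bay_office), open(d_hall_office), open(d_lab_bay)}
  ∪ add   = {at(hall), have(k3), locked(d_hall_dock), open(d_bay_office), open(d_hall_office), open(d_lab_bay)}

== RESULT ==
["at(hall)", "have(k3)", "locked(d_hall_dock)", "open(d_bay_office)", "open(d_hall_office)", "open(d_lab_bay)"]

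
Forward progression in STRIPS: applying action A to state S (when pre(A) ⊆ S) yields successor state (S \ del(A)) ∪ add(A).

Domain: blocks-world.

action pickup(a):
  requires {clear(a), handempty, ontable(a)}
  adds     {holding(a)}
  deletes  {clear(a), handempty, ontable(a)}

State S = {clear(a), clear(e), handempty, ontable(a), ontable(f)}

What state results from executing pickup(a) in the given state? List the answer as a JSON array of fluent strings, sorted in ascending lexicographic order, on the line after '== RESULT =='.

Progress:
  pre ⊆ S: {clear(a), handempty, ontable(a)} ⊆ S  — applicable
  S \ del = {clear(e), ontable(f)}
  ∪ add   = {clear(e), holding(a), ontable(f)}

== RESULT ==
["clear(e)", "holding(a)", "ontable(f)"]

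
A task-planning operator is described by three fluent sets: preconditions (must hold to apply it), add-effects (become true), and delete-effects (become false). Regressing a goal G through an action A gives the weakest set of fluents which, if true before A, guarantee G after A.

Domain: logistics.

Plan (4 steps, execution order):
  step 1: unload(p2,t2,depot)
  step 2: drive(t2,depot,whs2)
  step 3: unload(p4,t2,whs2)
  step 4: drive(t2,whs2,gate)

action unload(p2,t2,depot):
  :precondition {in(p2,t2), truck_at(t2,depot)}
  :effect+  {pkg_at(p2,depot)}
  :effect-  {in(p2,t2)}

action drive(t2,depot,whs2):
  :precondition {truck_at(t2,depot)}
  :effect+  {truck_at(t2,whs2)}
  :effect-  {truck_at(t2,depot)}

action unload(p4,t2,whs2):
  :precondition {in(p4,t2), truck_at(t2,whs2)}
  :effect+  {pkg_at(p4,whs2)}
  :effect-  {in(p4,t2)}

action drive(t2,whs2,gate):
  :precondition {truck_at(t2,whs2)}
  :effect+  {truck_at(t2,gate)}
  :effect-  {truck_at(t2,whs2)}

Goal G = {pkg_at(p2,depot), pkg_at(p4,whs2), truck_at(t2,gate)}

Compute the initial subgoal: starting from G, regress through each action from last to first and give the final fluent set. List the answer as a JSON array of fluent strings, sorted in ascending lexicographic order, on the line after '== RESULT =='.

Regress step by step:
  through step 4 (drive(t2,whs2,gate)): drop {truck_at(t2,gate)}, keep {pkg_at(p2,depot), pkg_at(p4,whs2)}, require {truck_at(t2,whs2)}
    → {pkg_at(p2,depot), pkg_at(p4,whs2), truck_at(t2,whs2)}
  through step 3 (unload(p4,t2,whs2)): drop {pkg_at(p4,whs2)}, keep {pkg_at(p2,depot), truck_at(t2,whs2)}, require {in(p4,t2), truck_at(t2,whs2)}
    → {in(p4,t2), pkg_at(p2,depot), truck_at(t2,whs2)}
  through step 2 (drive(t2,depot,whs2)): drop {truck_at(t2,whs2)}, keep {in(p4,t2), pkg_at(p2,depot)}, require {truck_at(t2,depot)}
    → {in(p4,t2), pkg_at(p2,depot), truck_at(t2,depot)}
  through step 1 (unload(p2,t2,depot)): drop {pkg_at(p2,depot)}, keep {in(p4,t2), truck_at(t2,depot)}, require {in(p2,t2), truck_at(t2,depot)}
    → {in(p2,t2), in(p4,t2), truck_at(t2,depot)}

== RESULT ==
["in(p2,t2)", "in(p4,t2)", "truck_at(t2,depot)"]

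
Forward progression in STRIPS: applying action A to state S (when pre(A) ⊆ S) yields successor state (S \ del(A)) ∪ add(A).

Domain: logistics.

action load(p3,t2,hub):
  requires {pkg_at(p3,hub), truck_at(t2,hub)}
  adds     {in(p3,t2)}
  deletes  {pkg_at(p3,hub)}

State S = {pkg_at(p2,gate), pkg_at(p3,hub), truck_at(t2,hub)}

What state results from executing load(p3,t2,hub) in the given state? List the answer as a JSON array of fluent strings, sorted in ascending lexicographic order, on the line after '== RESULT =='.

Progress:
  pre ⊆ S: {pkg_at(p3,hub), truck_at(t2,hub)} ⊆ S  — applicable
  S \ del = {pkg_at(p2,gate), truck_at(t2,hub)}
  ∪ add   = {in(p3,t2), pkg_at(p2,gate), truck_at(t2,hub)}

== RESULT ==
["in(p3,t2)", "pkg_at(p2,gate)", "truck_at(t2,hub)"]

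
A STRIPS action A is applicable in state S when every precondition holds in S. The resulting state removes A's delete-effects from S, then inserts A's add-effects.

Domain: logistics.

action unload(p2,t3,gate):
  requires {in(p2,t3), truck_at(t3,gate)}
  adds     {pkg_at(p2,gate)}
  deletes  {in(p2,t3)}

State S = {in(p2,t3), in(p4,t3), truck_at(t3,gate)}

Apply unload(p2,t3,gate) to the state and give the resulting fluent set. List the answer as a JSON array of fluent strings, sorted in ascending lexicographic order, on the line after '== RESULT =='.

Compute (S \ del) ∪ add:
  pre ⊆ S: {in(p2,t3), truck_at(t3,gate)} ⊆ S  — applicable
  S \ del = {in(p4,t3), truck_at(t3,gate)}
  ∪ add   = {in(p4,t3), pkg_at(p2,gate), truck_at(t3,gate)}

== RESULT ==
["in(p4,t3)", "pkg_at(p2,gate)", "truck_at(t3,gate)"]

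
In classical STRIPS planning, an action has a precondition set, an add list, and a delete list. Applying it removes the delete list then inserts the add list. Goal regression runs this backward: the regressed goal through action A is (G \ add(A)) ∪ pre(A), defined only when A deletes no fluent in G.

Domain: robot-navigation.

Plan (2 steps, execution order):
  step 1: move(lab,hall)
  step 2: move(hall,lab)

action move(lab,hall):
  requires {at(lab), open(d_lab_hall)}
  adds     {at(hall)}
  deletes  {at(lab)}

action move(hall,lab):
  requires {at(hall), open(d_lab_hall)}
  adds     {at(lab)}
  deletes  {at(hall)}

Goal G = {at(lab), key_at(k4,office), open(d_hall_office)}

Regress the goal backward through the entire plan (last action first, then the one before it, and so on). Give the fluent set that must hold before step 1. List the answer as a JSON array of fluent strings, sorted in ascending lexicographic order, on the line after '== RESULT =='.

Regress step by step:
  through step 2 (move(hall,lab)): drop {at(lab)}, keep {key_at(k4,office), open(d_hall_office)}, require {at(hall), open(d_lab_hall)}
    → {at(hall), key_at(k4,office), open(d_hall_office), open(d_lab_hall)}
  through step 1 (move(lab,hall)): drop {at(hall)}, keep {key_at(k4,office), open(d_hall_office), open(d_lab_hall)}, require {at(lab), open(d_lab_hall)}
    → {at(lab), key_at(k4,office), open(d_hall_office), open(d_lab_hall)}

== RESULT ==
["at(lab)", "key_at(k4,office)", "open(d_hall_office)", "open(d_lab_hall)"]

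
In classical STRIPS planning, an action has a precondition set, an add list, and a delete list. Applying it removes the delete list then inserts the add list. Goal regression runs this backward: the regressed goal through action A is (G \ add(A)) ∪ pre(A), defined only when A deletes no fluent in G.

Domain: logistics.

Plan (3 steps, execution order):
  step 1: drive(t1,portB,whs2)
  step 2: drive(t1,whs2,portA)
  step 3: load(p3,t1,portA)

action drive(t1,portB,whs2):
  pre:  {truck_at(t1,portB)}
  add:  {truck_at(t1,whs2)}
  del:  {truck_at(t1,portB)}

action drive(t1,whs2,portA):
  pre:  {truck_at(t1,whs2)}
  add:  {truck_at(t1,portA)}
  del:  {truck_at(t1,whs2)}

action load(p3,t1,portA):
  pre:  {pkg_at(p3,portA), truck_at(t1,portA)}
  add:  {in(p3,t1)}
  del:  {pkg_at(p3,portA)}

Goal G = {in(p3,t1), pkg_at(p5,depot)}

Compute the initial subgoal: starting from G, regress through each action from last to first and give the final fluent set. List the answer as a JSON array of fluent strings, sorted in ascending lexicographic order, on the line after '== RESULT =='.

Regress step by step:
  through step 3 (load(p3,t1,portA)): drop {in(p3,t1)}, keep {pkg_at(p5,depot)}, require {pkg_at(p3,portA), truck_at(t1,portA)}
    → {pkg_at(p3,portA), pkg_at(p5,depot), truck_at(t1,portA)}
  through step 2 (drive(t1,whs2,portA)): drop {truck_at(t1,portA)}, keep {pkg_at(p3,portA), pkg_at(p5,depot)}, require {truck_at(t1,whs2)}
    → {pkg_at(p3,portA), pkg_at(p5,depot), truck_at(t1,whs2)}
  through step 1 (drive(t1,portB,whs2)): drop {truck_at(t1,whs2)}, keep {pkg_at(p3,portA), pkg_at(p5,depot)}, require {truck_at(t1,portB)}
    → {pkg_at(p3,portA), pkg_at(p5,depot), truck_at(t1,portB)}

== RESULT ==
["pkg_at(p3,portA)", "pkg_at(p5,depot)", "truck_at(t1,portB)"]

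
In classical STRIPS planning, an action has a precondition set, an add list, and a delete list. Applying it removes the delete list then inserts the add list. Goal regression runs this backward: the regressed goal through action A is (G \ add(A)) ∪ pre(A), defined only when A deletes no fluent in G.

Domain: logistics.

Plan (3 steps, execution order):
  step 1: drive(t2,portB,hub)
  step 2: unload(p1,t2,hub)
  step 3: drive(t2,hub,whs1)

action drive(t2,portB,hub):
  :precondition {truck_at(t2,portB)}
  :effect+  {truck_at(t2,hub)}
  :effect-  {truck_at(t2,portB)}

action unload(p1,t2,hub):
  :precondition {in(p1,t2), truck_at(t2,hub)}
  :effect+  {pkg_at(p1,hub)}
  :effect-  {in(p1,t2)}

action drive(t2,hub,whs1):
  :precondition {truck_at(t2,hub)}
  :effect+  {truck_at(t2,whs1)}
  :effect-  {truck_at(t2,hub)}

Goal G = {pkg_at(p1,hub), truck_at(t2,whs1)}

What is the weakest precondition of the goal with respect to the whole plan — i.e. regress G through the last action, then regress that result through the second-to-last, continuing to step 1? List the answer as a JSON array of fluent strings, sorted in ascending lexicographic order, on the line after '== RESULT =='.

Regress step by step:
  through step 3 (drive(t2,hub,whs1)): drop {truck_at(t2,whs1)}, keep {pkg_at(p1,hub)}, require {truck_at(t2,hub)}
    → {pkg_at(p1,hub), truck_at(t2,hub)}
  through step 2 (unload(p1,t2,hub)): drop {pkg_at(p1,hub)}, keep {truck_at(t2,hub)}, require {in(p1,t2), truck_at(t2,hub)}
    → {in(p1,t2), truck_at(t2,hub)}
  through step 1 (drive(t2,portB,hub)): drop {truck_at(t2,hub)}, keep {in(p1,t2)}, require {truck_at(t2,portB)}
    → {in(p1,t2), truck_at(t2,portB)}

== RESULT ==
["in(p1,t2)", "truck_at(t2,portB)"]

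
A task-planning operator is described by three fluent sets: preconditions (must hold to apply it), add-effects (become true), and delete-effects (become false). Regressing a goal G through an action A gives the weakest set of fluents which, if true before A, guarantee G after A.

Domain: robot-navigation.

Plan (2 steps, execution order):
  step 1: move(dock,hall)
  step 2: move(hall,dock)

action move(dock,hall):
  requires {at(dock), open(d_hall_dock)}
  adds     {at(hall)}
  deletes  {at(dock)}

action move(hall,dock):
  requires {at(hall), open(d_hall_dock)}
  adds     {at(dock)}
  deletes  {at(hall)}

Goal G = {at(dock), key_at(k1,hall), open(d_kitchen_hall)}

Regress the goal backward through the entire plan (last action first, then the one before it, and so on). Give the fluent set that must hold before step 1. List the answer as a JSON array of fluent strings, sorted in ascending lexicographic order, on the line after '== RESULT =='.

Work backward from the goal:
  through step 2 (move(hall,dock)): drop {at(dock)}, keep {key_at(k1,hall), open(d_kitchen_hall)}, require {at(hall), open(d_hall_dock)}
    → {at(hall), key_at(k1,hall), open(d_hall_dock), open(d_kitchen_hall)}
  through step 1 (move(dock,hall)): drop {at(hall)}, keep {key_at(k1,hall), open(d_hall_dock), open(d_kitchen_hall)}, require {at(dock), open(d_hall_dock)}
    → {at(dock), key_at(k1,hall), open(d_hall_dock), open(d_kitchen_hall)}

== RESULT ==
["at(dock)", "key_at(k1,hall)", "open(d_hall_dock)", "open(d_kitchen_hall)"]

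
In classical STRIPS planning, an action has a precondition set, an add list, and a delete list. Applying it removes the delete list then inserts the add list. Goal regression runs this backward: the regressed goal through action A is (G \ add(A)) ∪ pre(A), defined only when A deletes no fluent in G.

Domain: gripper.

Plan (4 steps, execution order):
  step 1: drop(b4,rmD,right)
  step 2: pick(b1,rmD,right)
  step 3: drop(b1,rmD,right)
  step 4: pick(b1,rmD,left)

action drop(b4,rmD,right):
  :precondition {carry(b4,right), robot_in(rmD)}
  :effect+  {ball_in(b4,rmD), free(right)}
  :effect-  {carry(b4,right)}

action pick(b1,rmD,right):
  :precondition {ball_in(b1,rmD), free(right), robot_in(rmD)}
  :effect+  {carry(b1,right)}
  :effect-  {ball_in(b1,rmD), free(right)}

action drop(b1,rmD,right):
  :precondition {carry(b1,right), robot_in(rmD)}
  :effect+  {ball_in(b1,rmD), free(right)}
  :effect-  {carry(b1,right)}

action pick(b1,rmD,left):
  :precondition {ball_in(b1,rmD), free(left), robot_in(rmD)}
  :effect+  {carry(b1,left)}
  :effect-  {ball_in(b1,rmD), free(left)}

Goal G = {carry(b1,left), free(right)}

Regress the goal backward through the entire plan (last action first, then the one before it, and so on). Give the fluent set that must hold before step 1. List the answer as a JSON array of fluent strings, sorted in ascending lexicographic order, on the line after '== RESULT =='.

Regress step by step:
  through step 4 (pick(b1,rmD,left)): drop {carry(b1,left)}, keep {free(right)}, require {ball_in(b1,rmD), free(left), robot_in(rmD)}
    → {ball_in(b1,rmD), free(left), free(right), robot_in(rmD)}
  through step 3 (drop(b1,rmD,right)): drop {ball_in(b1,rmD), free(right)}, keep {free(left), robot_in(rmD)}, require {carry(b1,right), robot_in(rmD)}
    → {carry(b1,right), free(left), robot_in(rmD)}
  through step 2 (pick(b1,rmD,right)): drop {carry(b1,right)}, keep {free(left), robot_in(rmD)}, require {ball_in(b1,rmD), free(right), robot_in(rmD)}
    → {ball_in(b1,rmD), free(left), free(right), robot_in(rmD)}
  through step 1 (drop(b4,rmD,right)): drop {free(right)}, keep {ball_in(b1,rmD), free(left), robot_in(rmD)}, require {carry(b4,right), robot_in(rmD)}
    → {ball_in(b1,rmD), carry(b4,right), free(left), robot_in(rmD)}

== RESULT ==
["ball_in(b1,rmD)", "carry(b4,right)", "free(left)", "robot_in(rmD)"]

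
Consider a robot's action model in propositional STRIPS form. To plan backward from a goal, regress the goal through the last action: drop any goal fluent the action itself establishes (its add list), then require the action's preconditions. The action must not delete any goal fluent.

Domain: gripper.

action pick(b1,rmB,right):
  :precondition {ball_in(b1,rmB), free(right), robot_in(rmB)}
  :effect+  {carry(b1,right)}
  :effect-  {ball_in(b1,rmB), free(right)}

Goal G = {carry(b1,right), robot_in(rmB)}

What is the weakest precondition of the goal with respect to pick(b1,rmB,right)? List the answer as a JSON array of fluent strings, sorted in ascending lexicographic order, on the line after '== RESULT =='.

Compute (G \ add) ∪ pre:
  G ∩ del = {}  (empty — regression defined)
  G \ add = {carry(b1,right), robot_in(rmB)} \ {carry(b1,right)} = {robot_in(rmB)}
  ∪ pre   = {robot_in(rmB)} ∪ {ball_in(b1,rmB), free(right), robot_in(rmB)}
          = {ball_in(b1,rmB), free(right), robot_in(rmB)}

== RESULT ==
["ball_in(b1,rmB)", "free(right)", "robot_in(rmB)"]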